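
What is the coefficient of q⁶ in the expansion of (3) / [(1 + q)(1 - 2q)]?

Partial fractions give a closed form: a_n = (1)·(-1)^n + (2)·2^n.
At n = 6: a_6 = 129.

129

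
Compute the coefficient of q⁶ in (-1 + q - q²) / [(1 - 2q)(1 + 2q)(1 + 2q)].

-400

The denominator gives the recurrence a_n = −2a_(n−1) + 4a_(n−2) + 8a_(n−3) for n ≥ 3; the numerator fixes a_0 = -1, a_1 = 3, a_2 = -11.
Iterating: -1, 3, -11, 26, -72, 160, -400, so a_6 = -400.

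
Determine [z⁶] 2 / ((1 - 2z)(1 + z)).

Partial fractions give a closed form: a_n = (4/3)·2^n + (2/3)·(-1)^n.
At n = 6: a_6 = 86.

86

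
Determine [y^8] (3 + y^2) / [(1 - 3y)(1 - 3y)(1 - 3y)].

906147

The denominator gives the recurrence a_n = 9a_(n−1) − 27a_(n−2) + 27a_(n−3) for n ≥ 3; the numerator fixes a_0 = 3, a_1 = 27, a_2 = 163.
Iterating: 3, 27, 163, 819, 3699, 15579, 62451, 241299, 906147, so a_8 = 906147.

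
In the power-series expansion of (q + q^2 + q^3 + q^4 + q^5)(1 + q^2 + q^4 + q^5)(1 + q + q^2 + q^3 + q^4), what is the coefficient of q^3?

(q + q^2 + q^3 + q^4 + q^5) has coefficients 0,1,1,1 for degrees 0…3.
(1 + q^2 + q^4 + q^5) has coefficients 1,0,1,0 for degrees 0…3.
Finally multiplying by (1 + q + q^2 + q^3 + q^4), the product of all factors after the first has coefficients 1,1,2,2 for degrees 0…3.
[q^3] = 1·2 + 1·1 + 1·1 = 4.

4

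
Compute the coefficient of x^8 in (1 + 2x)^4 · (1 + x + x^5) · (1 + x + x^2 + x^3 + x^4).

129

(1 + 2x)^4 has coefficients 1,8,24,32,16 for degrees 0…4.
(1 + x + x^5) has coefficients 1,1,0,0,0,1,0,0,0 for degrees 0…8.
Finally multiplying by (1 + x + x^2 + x^3 + x^4), the product of all factors after the first has coefficients 1,2,2,2,2,2,1,1,1 for degrees 0…8.
[x^8] = 1·1 + 8·1 + 24·1 + 32·2 + 16·2 = 129.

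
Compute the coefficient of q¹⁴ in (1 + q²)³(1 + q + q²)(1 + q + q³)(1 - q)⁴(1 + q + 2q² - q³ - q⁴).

(1 + q²)³ has coefficients 1,0,3,0,3,0,1 for degrees 0…6.
(1 + q + q²) has coefficients 1,1,1,0,0,0,0,0,0,0,0,0,0,0,0 for degrees 0…14.
Multiplying by (1 + q + q³) gives running coefficients 1,2,2,2,1,1,0,0,0,0,0,0,0,0,0 for degrees 0…14.
Multiplying by (1 - q)⁴ gives running coefficients 1,-2,0,2,-2,3,-4,4,-3,1,0,0,0,0,0 for degrees 0…14.
Finally multiplying by (1 + q + 2q² - q³ - q⁴), the product of all factors after the first has coefficients 1,-1,0,-3,1,7,-7,6,-8,7,-5,1,2,-1,0 for degrees 0…14.
[q¹⁴] = 1·0 + 3·2 + 3·(-5) + 1·(-8) = -17.

-17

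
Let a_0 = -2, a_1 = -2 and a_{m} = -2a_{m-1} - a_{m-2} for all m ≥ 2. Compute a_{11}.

-42

The ordinary generating function has denominator 1 + 2z + z^2.
Iterating the recurrence: a_0,…,a_{11} = -2, -2, 6, -10, 14, -18, 22, -26, 30, -34, 38, -42.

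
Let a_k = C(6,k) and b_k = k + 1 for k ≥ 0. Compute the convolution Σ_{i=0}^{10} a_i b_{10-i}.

Write out a_i and b_{10-i} for i = 0,…,10 and sum the products.
Σ = 1·11 + 6·10 + 15·9 + 20·8 + 15·7 + 6·6 + 1·5 + 0·4 + 0·3 + 0·2 + 0·1 = 512.

512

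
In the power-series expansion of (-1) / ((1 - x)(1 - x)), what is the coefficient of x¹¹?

The denominator gives the recurrence a_n = 2a_(n−1) − a_(n−2) for n ≥ 2; the numerator fixes a_0 = -1, a_1 = -2.
Iterating: -1, -2, -3, -4, -5, -6, -7, -8, -9, -10, -11, -12, so a_11 = -12.

-12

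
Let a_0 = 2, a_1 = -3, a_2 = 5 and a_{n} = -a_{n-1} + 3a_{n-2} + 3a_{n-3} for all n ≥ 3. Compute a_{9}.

The ordinary generating function has denominator 1 + t - 3t^2 - 3t^3.
Iterating the recurrence: a_0,…,a_{9} = 2, -3, 5, -8, 14, -23, 41, -68, 122, -203.

-203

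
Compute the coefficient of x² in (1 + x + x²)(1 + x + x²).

3

(1 + x + x²) has coefficients 1,1,1 for degrees 0…2.
(1 + x + x²) has coefficients 1,1,1 for degrees 0…2.
[x²] = 1·1 + 1·1 + 1·1 = 3.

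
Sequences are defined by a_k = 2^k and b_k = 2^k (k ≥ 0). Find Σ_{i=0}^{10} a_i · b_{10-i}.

Write out a_i and b_{10-i} for i = 0,…,10 and sum the products.
Σ = 1·1024 + 2·512 + 4·256 + 8·128 + 16·64 + 32·32 + 64·16 + 128·8 + 256·4 + 512·2 + 1024·1 = 11264.

11264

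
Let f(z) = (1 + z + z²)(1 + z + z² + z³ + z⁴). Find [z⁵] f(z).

(1 + z + z²) has coefficients 1,1,1 for degrees 0…2.
(1 + z + z² + z³ + z⁴) has coefficients 1,1,1,1,1,0 for degrees 0…5.
[z⁵] = 1·0 + 1·1 + 1·1 = 2.

2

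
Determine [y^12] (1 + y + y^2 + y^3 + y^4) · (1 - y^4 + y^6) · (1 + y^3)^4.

(1 + y + y^2 + y^3 + y^4) has coefficients 1,1,1,1,1 for degrees 0…4.
(1 - y^4 + y^6) has coefficients 1,0,0,0,-1,0,1,0,0,0,0,0,0 for degrees 0…12.
Finally multiplying by (1 + y^3)^4, the product of all factors after the first has coefficients 1,0,0,4,-1,0,7,-4,0,8,-6,0,7 for degrees 0…12.
[y^12] = 1·7 + 1·0 + 1·(-6) + 1·8 + 1·0 = 9.

9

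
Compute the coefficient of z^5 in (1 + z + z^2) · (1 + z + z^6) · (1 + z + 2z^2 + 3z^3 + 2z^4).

(1 + z + z^2) has coefficients 1,1,1 for degrees 0…2.
(1 + z + z^6) has coefficients 1,1,0,0,0,0 for degrees 0…5.
Finally multiplying by (1 + z + 2z^2 + 3z^3 + 2z^4), the product of all factors after the first has coefficients 1,2,3,5,5,2 for degrees 0…5.
[z^5] = 1·2 + 1·5 + 1·5 = 12.

12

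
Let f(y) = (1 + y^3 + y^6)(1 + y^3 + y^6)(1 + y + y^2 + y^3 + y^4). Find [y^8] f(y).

3

(1 + y^3 + y^6) has coefficients 1,0,0,1,0,0,1 for degrees 0…6.
(1 + y^3 + y^6) has coefficients 1,0,0,1,0,0,1,0,0 for degrees 0…8.
Finally multiplying by (1 + y + y^2 + y^3 + y^4), the product of all factors after the first has coefficients 1,1,1,2,2,1,2,2,1 for degrees 0…8.
[y^8] = 1·1 + 1·1 + 1·1 = 3.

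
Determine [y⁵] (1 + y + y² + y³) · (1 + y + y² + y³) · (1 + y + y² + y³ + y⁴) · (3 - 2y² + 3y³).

(1 + y + y² + y³) has coefficients 1,1,1,1 for degrees 0…3.
(1 + y + y² + y³) has coefficients 1,1,1,1,0,0 for degrees 0…5.
Multiplying by (1 + y + y² + y³ + y⁴) gives running coefficients 1,2,3,4,4,3 for degrees 0…5.
Finally multiplying by (3 - 2y² + 3y³), the product of all factors after the first has coefficients 3,6,7,11,12,10 for degrees 0…5.
[y⁵] = 1·10 + 1·12 + 1·11 + 1·7 = 40.

40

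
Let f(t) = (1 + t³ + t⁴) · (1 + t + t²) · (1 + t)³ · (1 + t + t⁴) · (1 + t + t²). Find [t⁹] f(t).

(1 + t³ + t⁴) has coefficients 1,0,0,1,1 for degrees 0…4.
(1 + t + t²) has coefficients 1,1,1,0,0,0,0,0,0,0 for degrees 0…9.
Multiplying by (1 + t)³ gives running coefficients 1,4,7,7,4,1,0,0,0,0 for degrees 0…9.
Multiplying by (1 + t + t⁴) gives running coefficients 1,5,11,14,12,9,8,7,4,1 for degrees 0…9.
Finally multiplying by (1 + t + t²), the product of all factors after the first has coefficients 1,6,17,30,37,35,29,24,19,12 for degrees 0…9.
[t⁹] = 1·12 + 1·29 + 1·35 = 76.

76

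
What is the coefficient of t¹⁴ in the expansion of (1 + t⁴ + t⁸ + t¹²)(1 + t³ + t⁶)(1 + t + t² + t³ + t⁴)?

(1 + t⁴ + t⁸ + t¹²) has coefficients 1,0,0,0,1,0,0,0,1,0,0,0,1 for degrees 0…12.
(1 + t³ + t⁶) has coefficients 1,0,0,1,0,0,1,0,0,0,0,0,0,0,0 for degrees 0…14.
Finally multiplying by (1 + t + t² + t³ + t⁴), the product of all factors after the first has coefficients 1,1,1,2,2,1,2,2,1,1,1,0,0,0,0 for degrees 0…14.
[t¹⁴] = 1·0 + 1·1 + 1·2 + 1·1 = 4.

4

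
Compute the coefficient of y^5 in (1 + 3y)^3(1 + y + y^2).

(1 + 3y)^3 has coefficients 1,9,27,27 for degrees 0…3.
(1 + y + y^2) has coefficients 1,1,1,0,0,0 for degrees 0…5.
[y^5] = 1·0 + 9·0 + 27·0 + 27·1 = 27.

27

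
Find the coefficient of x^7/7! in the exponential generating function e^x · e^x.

The EGF product rule gives c_7 = Σ_{k_1+k_2=7} C(7; k_1,k_2) · ∏ g_i(k_i), where e^x gives (1)^k; e^x gives (1)^k.
g_1(k) for k = 0…7: 1, 1, 1, 1, 1, 1, 1, 1.
g_2(k) for k = 0…7: 1, 1, 1, 1, 1, 1, 1, 1.
c_7 = Σ_k C(7,k)·g_1(k)·g_2(7−k) = 1·1·1 + 7·1·1 + 21·1·1 + 35·1·1 + 35·1·1 + 21·1·1 + 7·1·1 + 1·1·1 = 1 + 7 + 21 + 35 + 35 + 21 + 7 + 1 = 128.

128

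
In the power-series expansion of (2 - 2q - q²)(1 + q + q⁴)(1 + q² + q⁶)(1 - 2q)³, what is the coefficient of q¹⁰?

(2 - 2q - q²) has coefficients 2,-2,-1 for degrees 0…2.
(1 + q + q⁴) has coefficients 1,1,0,0,1,0,0,0,0,0,0 for degrees 0…10.
Multiplying by (1 + q² + q⁶) gives running coefficients 1,1,1,1,1,0,2,1,0,0,1 for degrees 0…10.
Finally multiplying by (1 - 2q)³, the product of all factors after the first has coefficients 1,-5,7,-1,-1,-2,6,-19,18,-4,-7 for degrees 0…10.
[q¹⁰] = 2·(-7) − 2·(-4) − 1·18 = -24.

-24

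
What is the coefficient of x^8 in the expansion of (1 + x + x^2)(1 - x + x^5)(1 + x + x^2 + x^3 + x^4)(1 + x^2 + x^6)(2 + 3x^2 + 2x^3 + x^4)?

17

(1 + x + x^2) has coefficients 1,1,1 for degrees 0…2.
(1 - x + x^5) has coefficients 1,-1,0,0,0,1,0,0,0 for degrees 0…8.
Multiplying by (1 + x + x^2 + x^3 + x^4) gives running coefficients 1,0,0,0,0,0,1,1,1 for degrees 0…8.
Multiplying by (1 + x^2 + x^6) gives running coefficients 1,0,1,0,0,0,2,1,2 for degrees 0…8.
Finally multiplying by (2 + 3x^2 + 2x^3 + x^4), the product of all factors after the first has coefficients 2,0,5,2,4,2,5,2,10 for degrees 0…8.
[x^8] = 1·10 + 1·2 + 1·5 = 17.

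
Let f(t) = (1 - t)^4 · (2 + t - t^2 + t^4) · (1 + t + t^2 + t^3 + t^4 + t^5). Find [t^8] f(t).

(1 - t)^4 has coefficients 1,-4,6,-4,1 for degrees 0…4.
(2 + t - t^2 + t^4) has coefficients 2,1,-1,0,1,0,0,0,0 for degrees 0…8.
Finally multiplying by (1 + t + t^2 + t^3 + t^4 + t^5), the product of all factors after the first has coefficients 2,3,2,2,3,3,1,0,1 for degrees 0…8.
[t^8] = 1·1 − 4·0 + 6·1 − 4·3 + 1·3 = -2.

-2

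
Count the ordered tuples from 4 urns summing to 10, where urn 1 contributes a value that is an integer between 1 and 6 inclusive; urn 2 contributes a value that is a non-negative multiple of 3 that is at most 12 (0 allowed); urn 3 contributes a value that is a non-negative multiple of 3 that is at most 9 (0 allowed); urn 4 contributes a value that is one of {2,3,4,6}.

16

The generating function for the choices is (z + z² + z³ + z⁴ + z⁵ + z⁶)·(1 + z³ + z⁶ + z⁹ + z¹²)·(1 + z³ + z⁶ + z⁹)·(z² + z³ + z⁴ + z⁶); the count is [z¹⁰].
(z + z² + z³ + z⁴ + z⁵ + z⁶) has coefficients 0,1,1,1,1,1,1 for degrees 0…6.
(1 + z³ + z⁶ + z⁹ + z¹²) has coefficients 1,0,0,1,0,0,1,0,0,1,0 for degrees 0…10.
Multiplying by (1 + z³ + z⁶ + z⁹) gives running coefficients 1,0,0,2,0,0,3,0,0,4,0 for degrees 0…10.
Finally multiplying by (z² + z³ + z⁴ + z⁶), the product of all factors after the first has coefficients 0,0,1,1,1,2,3,2,3,5,3 for degrees 0…10.
[z¹⁰] = 1·5 + 1·3 + 1·2 + 1·3 + 1·2 + 1·1 = 16.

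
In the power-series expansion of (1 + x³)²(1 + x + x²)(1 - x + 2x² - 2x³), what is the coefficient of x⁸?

(1 + x³)² has coefficients 1,0,0,2,0,0,1 for degrees 0…6.
(1 + x + x²) has coefficients 1,1,1,0,0,0,0,0,0 for degrees 0…8.
Finally multiplying by (1 - x + 2x² - 2x³), the product of all factors after the first has coefficients 1,0,2,-1,0,-2,0,0,0 for degrees 0…8.
[x⁸] = 1·0 + 2·(-2) + 1·2 = -2.

-2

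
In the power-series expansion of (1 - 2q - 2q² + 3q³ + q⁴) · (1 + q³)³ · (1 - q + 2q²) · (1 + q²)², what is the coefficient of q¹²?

-14

(1 - 2q - 2q² + 3q³ + q⁴) has coefficients 1,-2,-2,3,1 for degrees 0…4.
(1 + q³)³ has coefficients 1,0,0,3,0,0,3,0,0,1,0,0,0 for degrees 0…12.
Multiplying by (1 - q + 2q²) gives running coefficients 1,-1,2,3,-3,6,3,-3,6,1,-1,2,0 for degrees 0…12.
Finally multiplying by (1 + q²)², the product of all factors after the first has coefficients 1,-1,4,1,2,11,-1,12,9,1,14,1,4 for degrees 0…12.
[q¹²] = 1·4 − 2·1 − 2·14 + 3·1 + 1·9 = -14.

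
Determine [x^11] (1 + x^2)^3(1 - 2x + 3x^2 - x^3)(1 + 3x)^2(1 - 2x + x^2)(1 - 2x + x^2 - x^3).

-718

(1 + x^2)^3 has coefficients 1,0,3,0,3,0,1 for degrees 0…6.
(1 - 2x + 3x^2 - x^3) has coefficients 1,-2,3,-1,0,0,0,0,0,0,0,0 for degrees 0…11.
Multiplying by (1 + 3x)^2 gives running coefficients 1,4,0,-1,21,-9,0,0,0,0,0,0 for degrees 0…11.
Multiplying by (1 - 2x + x^2) gives running coefficients 1,2,-7,3,23,-52,39,-9,0,0,0,0 for degrees 0…11.
Finally multiplying by (1 - 2x + x^2 - x^3), the product of all factors after the first has coefficients 1,0,-10,18,8,-88,163,-162,109,-48,9,0 for degrees 0…11.
[x^11] = 1·0 + 3·(-48) + 3·(-162) + 1·(-88) = -718.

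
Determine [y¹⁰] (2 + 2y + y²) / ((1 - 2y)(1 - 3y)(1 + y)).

Partial fractions give a closed form: a_n = (-13/3)·2^n + (25/4)·3^n + (1/12)·(-1)^n.
At n = 10: a_10 = 364619.

364619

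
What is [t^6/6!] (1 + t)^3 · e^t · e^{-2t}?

-47

The EGF product rule gives c_6 = Σ_{k_1+k_2+k_3=6} C(6; k_1,k_2,k_3) · ∏ g_i(k_i), where (1+t)^3 gives the falling factorial (3)_k; e^t gives (1)^k; e^{-2t} gives (-2)^k.
g_1(k) for k = 0…6: 1, 3, 6, 6, 0, 0, 0.
g_2(k) for k = 0…6: 1, 1, 1, 1, 1, 1, 1.
g_3(k) for k = 0…6: 1, -2, 4, -8, 16, -32, 64.
First combine the last two factors: h(k) = Σ_j C(k,j)·g_2(j)·g_3(k−j) for k = 0…6: 1, -1, 1, -1, 1, -1, 1.
c_6 = Σ_k C(6,k)·g_1(k)·h(6−k) = 1·1·1 + 6·3·(-1) + 15·6·1 + 20·6·(-1) = 1 − 18 + 90 − 120 = -47.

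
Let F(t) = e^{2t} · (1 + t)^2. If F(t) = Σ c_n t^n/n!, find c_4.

128

The EGF product rule gives c_4 = Σ_{k_1+k_2=4} C(4; k_1,k_2) · ∏ g_i(k_i), where e^{2t} gives (2)^k; (1+t)^2 gives the falling factorial (2)_k.
g_1(k) for k = 0…4: 1, 2, 4, 8, 16.
g_2(k) for k = 0…4: 1, 2, 2, 0, 0.
c_4 = Σ_k C(4,k)·g_1(k)·g_2(4−k) = 6·4·2 + 4·8·2 + 1·16·1 = 48 + 64 + 16 = 128.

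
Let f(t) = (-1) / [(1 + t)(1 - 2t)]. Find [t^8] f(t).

Partial fractions give a closed form: a_n = (-1/3)·(-1)^n + (-2/3)·2^n.
At n = 8: a_8 = -171.

-171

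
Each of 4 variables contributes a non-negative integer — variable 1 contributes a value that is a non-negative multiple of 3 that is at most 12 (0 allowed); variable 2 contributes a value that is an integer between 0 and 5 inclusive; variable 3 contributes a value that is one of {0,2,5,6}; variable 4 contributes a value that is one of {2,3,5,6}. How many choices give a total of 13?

The generating function for the choices is (1 + t^3 + t^6 + t^9 + t^12)·(1 + t + t^2 + t^3 + t^4 + t^5)·(1 + t^2 + t^5 + t^6)·(t^2 + t^3 + t^5 + t^6); the count is [t^13].
(1 + t^3 + t^6 + t^9 + t^12) has coefficients 1,0,0,1,0,0,1,0,0,1,0,0,1 for degrees 0…12.
(1 + t + t^2 + t^3 + t^4 + t^5) has coefficients 1,1,1,1,1,1,0,0,0,0,0,0,0,0 for degrees 0…13.
Multiplying by (1 + t^2 + t^5 + t^6) gives running coefficients 1,1,2,2,2,3,3,3,2,2,2,1,0,0 for degrees 0…13.
Finally multiplying by (t^2 + t^3 + t^5 + t^6), the product of all factors after the first has coefficients 0,0,1,2,3,5,6,8,10,10,10,10,10,8 for degrees 0…13.
[t^13] = 1·8 + 1·10 + 1·8 + 1·3 + 1·0 = 29.

29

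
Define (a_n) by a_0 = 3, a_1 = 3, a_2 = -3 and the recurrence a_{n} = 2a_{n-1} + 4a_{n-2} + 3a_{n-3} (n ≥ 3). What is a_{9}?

The ordinary generating function has denominator 1 - 2q - 4q^2 - 3q^3.
Iterating the recurrence: a_0,…,a_{9} = 3, 3, -3, 15, 27, 105, 363, 1227, 4221, 14439.

14439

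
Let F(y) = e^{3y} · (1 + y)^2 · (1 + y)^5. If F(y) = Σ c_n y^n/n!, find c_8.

The EGF product rule gives c_8 = Σ_{k_1+k_2+k_3=8} C(8; k_1,k_2,k_3) · ∏ g_i(k_i), where e^{3y} gives (3)^k; (1+y)^2 gives the falling factorial (2)_k; (1+y)^5 gives the falling factorial (5)_k.
g_1(k) for k = 0…8: 1, 3, 9, 27, 81, 243, 729, 2187, 6561.
g_2(k) for k = 0…8: 1, 2, 2, 0, 0, 0, 0, 0, 0.
g_3(k) for k = 0…8: 1, 5, 20, 60, 120, 120, 0, 0, 0.
First combine the last two factors: h(k) = Σ_j C(k,j)·g_2(j)·g_3(k−j) for k = 0…8: 1, 7, 42, 210, 840, 2520, 5040, 5040, 0.
c_8 = Σ_k C(8,k)·g_1(k)·h(8−k) = 8·3·5040 + 28·9·5040 + 56·27·2520 + 70·81·840 + 56·243·210 + 28·729·42 + 8·2187·7 + 1·6561·1 = 120960 + 1270080 + 3810240 + 4762800 + 2857680 + 857304 + 122472 + 6561 = 13808097.

13808097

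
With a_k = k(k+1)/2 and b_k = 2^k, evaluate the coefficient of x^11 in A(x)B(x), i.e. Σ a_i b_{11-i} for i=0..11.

8100

Write out a_i and b_{11-i} for i = 0,…,11 and sum the products.
Σ = 0·2048 + 1·1024 + 3·512 + 6·256 + 10·128 + 15·64 + 21·32 + 28·16 + 36·8 + 45·4 + 55·2 + 66·1 = 8100.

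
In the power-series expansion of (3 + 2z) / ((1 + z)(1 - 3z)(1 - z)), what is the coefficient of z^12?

2192193

The denominator gives the recurrence a_n = 3a_(n−1) + a_(n−2) − 3a_(n−3) for n ≥ 3; the numerator fixes a_0 = 3, a_1 = 11, a_2 = 36.
Iterating: 3, 11, 36, 110, 333, 1001, 3006, 9020, 27063, 81191, 243576, 730730, 2192193, so a_12 = 2192193.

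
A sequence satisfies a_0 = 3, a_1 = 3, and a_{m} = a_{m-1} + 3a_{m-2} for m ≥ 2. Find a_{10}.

8049

The ordinary generating function has denominator 1 - x - 3x^2.
Iterating the recurrence: a_0,…,a_{10} = 3, 3, 12, 21, 57, 120, 291, 651, 1524, 3477, 8049.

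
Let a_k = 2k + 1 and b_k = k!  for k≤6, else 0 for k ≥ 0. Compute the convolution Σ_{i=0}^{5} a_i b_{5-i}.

The convolution is the t^5 coefficient of A(t)B(t).
Σ = 1·120 + 3·24 + 5·6 + 7·2 + 9·1 + 11·1 = 256.

256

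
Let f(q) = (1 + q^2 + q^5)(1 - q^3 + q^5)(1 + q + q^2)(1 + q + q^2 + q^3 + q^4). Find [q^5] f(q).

(1 + q^2 + q^5) has coefficients 1,0,1,0,0,1 for degrees 0…5.
(1 - q^3 + q^5) has coefficients 1,0,0,-1,0,1 for degrees 0…5.
Multiplying by (1 + q + q^2) gives running coefficients 1,1,1,-1,-1,0 for degrees 0…5.
Finally multiplying by (1 + q + q^2 + q^3 + q^4), the product of all factors after the first has coefficients 1,2,3,2,1,0 for degrees 0…5.
[q^5] = 1·0 + 1·2 + 1·1 = 3.

3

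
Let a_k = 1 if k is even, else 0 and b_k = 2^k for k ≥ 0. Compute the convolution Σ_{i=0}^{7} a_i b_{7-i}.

170

The convolution is the t^7 coefficient of A(t)B(t).
Σ = 1·128 + 0·64 + 1·32 + 0·16 + 1·8 + 0·4 + 1·2 + 0·1 = 170.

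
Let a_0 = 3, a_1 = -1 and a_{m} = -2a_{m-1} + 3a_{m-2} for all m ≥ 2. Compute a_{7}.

The ordinary generating function has denominator 1 + 2x - 3x^2.
Iterating the recurrence: a_0,…,a_{7} = 3, -1, 11, -25, 83, -241, 731, -2185.

-2185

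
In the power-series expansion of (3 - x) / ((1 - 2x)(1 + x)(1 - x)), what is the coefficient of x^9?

Partial fractions give a closed form: a_n = (10/3)·2^n + (2/3)·(-1)^n + (-1)·1^n.
At n = 9: a_9 = 1705.

1705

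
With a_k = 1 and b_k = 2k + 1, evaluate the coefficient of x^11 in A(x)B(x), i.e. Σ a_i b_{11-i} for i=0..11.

Write out a_i and b_{11-i} for i = 0,…,11 and sum the products.
Σ = 1·23 + 1·21 + 1·19 + 1·17 + 1·15 + 1·13 + 1·11 + 1·9 + 1·7 + 1·5 + 1·3 + 1·1 = 144.

144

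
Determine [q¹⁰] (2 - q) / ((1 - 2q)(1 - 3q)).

292173

The denominator gives the recurrence a_n = 5a_(n−1) − 6a_(n−2) for n ≥ 2; the numerator fixes a_0 = 2, a_1 = 9.
Iterating: 2, 9, 33, 111, 357, 1119, 3453, 10551, 32037, 96879, 292173, so a_10 = 292173.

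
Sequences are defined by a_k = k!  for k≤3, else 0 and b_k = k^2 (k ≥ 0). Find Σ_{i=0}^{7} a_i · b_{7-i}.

231

The convolution is the t^7 coefficient of A(t)B(t).
Σ = 1·49 + 1·36 + 2·25 + 6·16 + 0·9 + 0·4 + 0·1 + 0·0 = 231.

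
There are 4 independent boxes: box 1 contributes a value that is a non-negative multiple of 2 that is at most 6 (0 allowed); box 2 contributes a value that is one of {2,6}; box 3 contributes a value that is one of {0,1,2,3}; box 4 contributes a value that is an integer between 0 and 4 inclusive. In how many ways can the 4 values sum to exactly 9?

16

The generating function for the choices is (1 + q^2 + q^4 + q^6)·(q^2 + q^6)·(1 + q + q^2 + q^3)·(1 + q + q^2 + q^3 + q^4); the count is [q^9].
(1 + q^2 + q^4 + q^6) has coefficients 1,0,1,0,1,0,1 for degrees 0…6.
(q^2 + q^6) has coefficients 0,0,1,0,0,0,1,0,0,0 for degrees 0…9.
Multiplying by (1 + q + q^2 + q^3) gives running coefficients 0,0,1,1,1,1,1,1,1,1 for degrees 0…9.
Finally multiplying by (1 + q + q^2 + q^3 + q^4), the product of all factors after the first has coefficients 0,0,1,2,3,4,5,5,5,5 for degrees 0…9.
[q^9] = 1·5 + 1·5 + 1·4 + 1·2 = 16.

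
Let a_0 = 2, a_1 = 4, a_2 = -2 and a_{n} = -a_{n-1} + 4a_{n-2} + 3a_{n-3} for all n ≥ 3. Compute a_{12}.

-17078

The ordinary generating function has denominator 1 + y - 4y^2 - 3y^3.
Iterating the recurrence: a_0,…,a_{12} = 2, 4, -2, 24, -20, 110, -118, 498, -640, 2278, -3344, 10536, -17078.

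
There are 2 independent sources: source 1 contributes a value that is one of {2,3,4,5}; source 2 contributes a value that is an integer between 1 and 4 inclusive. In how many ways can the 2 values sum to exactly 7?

3

The generating function for the choices is (y^2 + y^3 + y^4 + y^5)·(y + y^2 + y^3 + y^4); the count is [y^7].
(y^2 + y^3 + y^4 + y^5) has coefficients 0,0,1,1,1,1 for degrees 0…5.
(y + y^2 + y^3 + y^4) has coefficients 0,1,1,1,1,0,0,0 for degrees 0…7.
[y^7] = 1·0 + 1·1 + 1·1 + 1·1 = 3.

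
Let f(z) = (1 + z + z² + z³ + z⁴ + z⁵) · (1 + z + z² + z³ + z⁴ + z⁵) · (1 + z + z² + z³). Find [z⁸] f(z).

18

(1 + z + z² + z³ + z⁴ + z⁵) has coefficients 1,1,1,1,1,1 for degrees 0…5.
(1 + z + z² + z³ + z⁴ + z⁵) has coefficients 1,1,1,1,1,1,0,0,0 for degrees 0…8.
Finally multiplying by (1 + z + z² + z³), the product of all factors after the first has coefficients 1,2,3,4,4,4,3,2,1 for degrees 0…8.
[z⁸] = 1·1 + 1·2 + 1·3 + 1·4 + 1·4 + 1·4 = 18.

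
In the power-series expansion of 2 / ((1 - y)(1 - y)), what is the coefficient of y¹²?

The denominator gives the recurrence a_n = 2a_(n−1) − a_(n−2) for n ≥ 2; the numerator fixes a_0 = 2, a_1 = 4.
Iterating: 2, 4, 6, 8, 10, 12, 14, 16, 18, 20, 22, 24, 26, so a_12 = 26.

26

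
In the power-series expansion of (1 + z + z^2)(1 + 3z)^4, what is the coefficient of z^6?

81

(1 + z + z^2) has coefficients 1,1,1 for degrees 0…2.
(1 + 3z)^4 has coefficients 1,12,54,108,81,0,0 for degrees 0…6.
[z^6] = 1·0 + 1·0 + 1·81 = 81.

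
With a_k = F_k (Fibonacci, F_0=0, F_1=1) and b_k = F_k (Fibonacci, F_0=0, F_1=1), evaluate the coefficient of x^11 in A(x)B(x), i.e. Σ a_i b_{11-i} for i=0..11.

420

Write out a_i and b_{11-i} for i = 0,…,11 and sum the products.
Σ = 0·89 + 1·55 + 1·34 + 2·21 + 3·13 + 5·8 + 8·5 + 13·3 + 21·2 + 34·1 + 55·1 + 89·0 = 420.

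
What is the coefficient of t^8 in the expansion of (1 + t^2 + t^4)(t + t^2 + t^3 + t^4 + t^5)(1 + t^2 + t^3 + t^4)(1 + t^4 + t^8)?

(1 + t^2 + t^4) has coefficients 1,0,1,0,1 for degrees 0…4.
(t + t^2 + t^3 + t^4 + t^5) has coefficients 0,1,1,1,1,1,0,0,0 for degrees 0…8.
Multiplying by (1 + t^2 + t^3 + t^4) gives running coefficients 0,1,1,2,3,4,3,3,2 for degrees 0…8.
Finally multiplying by (1 + t^4 + t^8), the product of all factors after the first has coefficients 0,1,1,2,3,5,4,5,5 for degrees 0…8.
[t^8] = 1·5 + 1·4 + 1·3 = 12.

12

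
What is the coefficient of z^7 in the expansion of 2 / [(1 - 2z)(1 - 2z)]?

The denominator gives the recurrence a_n = 4a_(n−1) − 4a_(n−2) for n ≥ 2; the numerator fixes a_0 = 2, a_1 = 8.
Iterating: 2, 8, 24, 64, 160, 384, 896, 2048, so a_7 = 2048.

2048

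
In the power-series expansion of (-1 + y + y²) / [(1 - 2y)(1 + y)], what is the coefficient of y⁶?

The denominator gives the recurrence a_n = a_(n−1) + 2a_(n−2) for n ≥ 3; the numerator fixes a_0 = -1, a_1 = 0, a_2 = -1.
Iterating: -1, 0, -1, -1, -3, -5, -11, so a_6 = -11.

-11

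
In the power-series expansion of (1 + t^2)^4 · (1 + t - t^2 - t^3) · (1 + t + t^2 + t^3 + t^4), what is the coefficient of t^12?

(1 + t^2)^4 has coefficients 1,0,4,0,6,0,4,0,1 for degrees 0…8.
(1 + t - t^2 - t^3) has coefficients 1,1,-1,-1,0,0,0,0,0,0,0,0,0 for degrees 0…12.
Finally multiplying by (1 + t + t^2 + t^3 + t^4), the product of all factors after the first has coefficients 1,2,1,0,0,-1,-2,-1,0,0,0,0,0 for degrees 0…12.
[t^12] = 1·0 + 4·0 + 6·0 + 4·(-2) + 1·0 = -8.

-8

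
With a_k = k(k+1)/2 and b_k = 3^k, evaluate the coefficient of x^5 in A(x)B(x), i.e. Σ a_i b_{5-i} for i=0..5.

Write out a_i and b_{5-i} for i = 0,…,5 and sum the products.
Σ = 0·243 + 1·81 + 3·27 + 6·9 + 10·3 + 15·1 = 261.

261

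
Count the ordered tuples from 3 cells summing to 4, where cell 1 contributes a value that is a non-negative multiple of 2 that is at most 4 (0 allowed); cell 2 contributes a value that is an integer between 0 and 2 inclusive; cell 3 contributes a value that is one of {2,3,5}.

3

The generating function for the choices is (1 + t² + t⁴)·(1 + t + t²)·(t² + t³ + t⁵); the count is [t⁴].
(1 + t² + t⁴) has coefficients 1,0,1,0,1 for degrees 0…4.
(1 + t + t²) has coefficients 1,1,1,0,0 for degrees 0…4.
Finally multiplying by (t² + t³ + t⁵), the product of all factors after the first has coefficients 0,0,1,2,2 for degrees 0…4.
[t⁴] = 1·2 + 1·1 + 1·0 = 3.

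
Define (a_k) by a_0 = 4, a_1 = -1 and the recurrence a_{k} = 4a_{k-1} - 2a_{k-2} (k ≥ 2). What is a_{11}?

The ordinary generating function has denominator 1 - 4y + 2y^2.
Iterating the recurrence: a_0,…,a_{11} = 4, -1, -12, -46, -160, -548, -1872, -6392, -21824, -74512, -254400, -868576.

-868576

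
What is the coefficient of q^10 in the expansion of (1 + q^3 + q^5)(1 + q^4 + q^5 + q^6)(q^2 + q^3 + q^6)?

3

(1 + q^3 + q^5) has coefficients 1,0,0,1,0,1 for degrees 0…5.
(1 + q^4 + q^5 + q^6) has coefficients 1,0,0,0,1,1,1,0,0,0,0 for degrees 0…10.
Finally multiplying by (q^2 + q^3 + q^6), the product of all factors after the first has coefficients 0,0,1,1,0,0,2,2,2,1,1 for degrees 0…10.
[q^10] = 1·1 + 1·2 + 1·0 = 3.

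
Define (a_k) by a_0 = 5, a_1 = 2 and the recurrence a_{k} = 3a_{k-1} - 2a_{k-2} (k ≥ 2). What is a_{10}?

The ordinary generating function has denominator 1 - 3y + 2y^2.
Iterating the recurrence: a_0,…,a_{10} = 5, 2, -4, -16, -40, -88, -184, -376, -760, -1528, -3064.

-3064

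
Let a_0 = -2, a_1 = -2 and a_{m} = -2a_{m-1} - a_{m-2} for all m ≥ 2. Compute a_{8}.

The ordinary generating function has denominator 1 + 2z + z^2.
Iterating the recurrence: a_0,…,a_{8} = -2, -2, 6, -10, 14, -18, 22, -26, 30.

30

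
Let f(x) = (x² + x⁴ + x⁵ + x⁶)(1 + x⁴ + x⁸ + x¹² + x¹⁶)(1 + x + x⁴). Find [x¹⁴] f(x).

5

(x² + x⁴ + x⁵ + x⁶) has coefficients 0,0,1,0,1,1,1 for degrees 0…6.
(1 + x⁴ + x⁸ + x¹² + x¹⁶) has coefficients 1,0,0,0,1,0,0,0,1,0,0,0,1,0,0 for degrees 0…14.
Finally multiplying by (1 + x + x⁴), the product of all factors after the first has coefficients 1,1,0,0,2,1,0,0,2,1,0,0,2,1,0 for degrees 0…14.
[x¹⁴] = 1·2 + 1·0 + 1·1 + 1·2 = 5.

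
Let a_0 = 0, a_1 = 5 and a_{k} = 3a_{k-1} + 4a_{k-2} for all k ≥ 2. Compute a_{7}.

The ordinary generating function has denominator 1 - 3y - 4y^2.
Iterating the recurrence: a_0,…,a_{7} = 0, 5, 15, 65, 255, 1025, 4095, 16385.

16385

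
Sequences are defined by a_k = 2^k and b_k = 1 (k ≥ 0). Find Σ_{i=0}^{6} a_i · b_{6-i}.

The convolution is the t^6 coefficient of A(t)B(t).
Σ = 1·1 + 2·1 + 4·1 + 8·1 + 16·1 + 32·1 + 64·1 = 127.

127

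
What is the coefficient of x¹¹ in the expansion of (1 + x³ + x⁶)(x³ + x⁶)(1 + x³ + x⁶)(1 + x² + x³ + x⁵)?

(1 + x³ + x⁶) has coefficients 1,0,0,1,0,0,1 for degrees 0…6.
(x³ + x⁶) has coefficients 0,0,0,1,0,0,1,0,0,0,0,0 for degrees 0…11.
Multiplying by (1 + x³ + x⁶) gives running coefficients 0,0,0,1,0,0,2,0,0,2,0,0 for degrees 0…11.
Finally multiplying by (1 + x² + x³ + x⁵), the product of all factors after the first has coefficients 0,0,0,1,0,1,3,0,3,4,0,4 for degrees 0…11.
[x¹¹] = 1·4 + 1·3 + 1·1 = 8.

8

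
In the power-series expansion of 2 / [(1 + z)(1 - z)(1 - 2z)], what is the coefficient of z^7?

Partial fractions give a closed form: a_n = (1/3)·(-1)^n + (-1)·1^n + (8/3)·2^n.
At n = 7: a_7 = 340.

340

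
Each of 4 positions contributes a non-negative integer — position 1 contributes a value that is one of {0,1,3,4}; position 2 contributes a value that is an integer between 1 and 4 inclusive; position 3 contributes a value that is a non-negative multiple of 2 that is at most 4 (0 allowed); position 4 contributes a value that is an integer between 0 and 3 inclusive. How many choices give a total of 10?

The generating function for the choices is (1 + q + q^3 + q^4)·(q + q^2 + q^3 + q^4)·(1 + q^2 + q^4)·(1 + q + q^2 + q^3); the count is [q^10].
(1 + q + q^3 + q^4) has coefficients 1,1,0,1,1 for degrees 0…4.
(q + q^2 + q^3 + q^4) has coefficients 0,1,1,1,1,0,0,0,0,0,0 for degrees 0…10.
Multiplying by (1 + q^2 + q^4) gives running coefficients 0,1,1,2,2,2,2,1,1,0,0 for degrees 0…10.
Finally multiplying by (1 + q + q^2 + q^3), the product of all factors after the first has coefficients 0,1,2,4,6,7,8,7,6,4,2 for degrees 0…10.
[q^10] = 1·2 + 1·4 + 1·7 + 1·8 = 21.

21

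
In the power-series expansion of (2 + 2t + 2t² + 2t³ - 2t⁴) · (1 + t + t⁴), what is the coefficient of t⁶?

(2 + 2t + 2t² + 2t³ - 2t⁴) has coefficients 2,2,2,2,-2 for degrees 0…4.
(1 + t + t⁴) has coefficients 1,1,0,0,1,0,0 for degrees 0…6.
[t⁶] = 2·0 + 2·0 + 2·1 + 2·0 − 2·0 = 2.

2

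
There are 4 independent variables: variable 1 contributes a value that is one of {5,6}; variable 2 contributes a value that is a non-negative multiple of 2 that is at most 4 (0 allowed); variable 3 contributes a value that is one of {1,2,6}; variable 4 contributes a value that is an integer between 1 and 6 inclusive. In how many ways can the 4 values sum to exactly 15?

11

The generating function for the choices is (y⁵ + y⁶)·(1 + y² + y⁴)·(y + y² + y⁶)·(y + y² + y³ + y⁴ + y⁵ + y⁶); the count is [y¹⁵].
(y⁵ + y⁶) has coefficients 0,0,0,0,0,1,1 for degrees 0…6.
(1 + y² + y⁴) has coefficients 1,0,1,0,1,0,0,0,0,0,0,0,0,0,0,0 for degrees 0…15.
Multiplying by (y + y² + y⁶) gives running coefficients 0,1,1,1,1,1,2,0,1,0,1,0,0,0,0,0 for degrees 0…15.
Finally multiplying by (y + y² + y³ + y⁴ + y⁵ + y⁶), the product of all factors after the first has coefficients 0,0,1,2,3,4,5,7,6,6,5,5,4,2,2,1 for degrees 0…15.
[y¹⁵] = 1·5 + 1·6 = 11.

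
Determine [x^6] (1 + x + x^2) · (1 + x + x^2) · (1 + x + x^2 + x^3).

(1 + x + x^2) has coefficients 1,1,1 for degrees 0…2.
(1 + x + x^2) has coefficients 1,1,1,0,0,0,0 for degrees 0…6.
Finally multiplying by (1 + x + x^2 + x^3), the product of all factors after the first has coefficients 1,2,3,3,2,1,0 for degrees 0…6.
[x^6] = 1·0 + 1·1 + 1·2 = 3.

3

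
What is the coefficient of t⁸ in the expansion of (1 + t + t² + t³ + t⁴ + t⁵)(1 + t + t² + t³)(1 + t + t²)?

(1 + t + t² + t³ + t⁴ + t⁵) has coefficients 1,1,1,1,1,1 for degrees 0…5.
(1 + t + t² + t³) has coefficients 1,1,1,1,0,0,0,0,0 for degrees 0…8.
Finally multiplying by (1 + t + t²), the product of all factors after the first has coefficients 1,2,3,3,2,1,0,0,0 for degrees 0…8.
[t⁸] = 1·0 + 1·0 + 1·0 + 1·1 + 1·2 + 1·3 = 6.

6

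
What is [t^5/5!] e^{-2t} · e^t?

The EGF product rule gives c_5 = Σ_{k_1+k_2=5} C(5; k_1,k_2) · ∏ g_i(k_i), where e^{-2t} gives (-2)^k; e^t gives (1)^k.
g_1(k) for k = 0…5: 1, -2, 4, -8, 16, -32.
g_2(k) for k = 0…5: 1, 1, 1, 1, 1, 1.
c_5 = Σ_k C(5,k)·g_1(k)·g_2(5−k) = 1·1·1 + 5·(-2)·1 + 10·4·1 + 10·(-8)·1 + 5·16·1 + 1·(-32)·1 = 1 − 10 + 40 − 80 + 80 − 32 = -1.

-1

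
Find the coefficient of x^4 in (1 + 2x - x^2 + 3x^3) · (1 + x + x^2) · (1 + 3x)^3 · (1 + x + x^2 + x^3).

(1 + 2x - x^2 + 3x^3) has coefficients 1,2,-1,3 for degrees 0…3.
(1 + x + x^2) has coefficients 1,1,1,0,0 for degrees 0…4.
Multiplying by (1 + 3x)^3 gives running coefficients 1,10,37,63,54 for degrees 0…4.
Finally multiplying by (1 + x + x^2 + x^3), the product of all factors after the first has coefficients 1,11,48,111,164 for degrees 0…4.
[x^4] = 1·164 + 2·111 − 1·48 + 3·11 = 371.

371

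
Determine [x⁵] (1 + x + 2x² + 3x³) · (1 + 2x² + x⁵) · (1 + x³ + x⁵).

12

(1 + x + 2x² + 3x³) has coefficients 1,1,2,3 for degrees 0…3.
(1 + 2x² + x⁵) has coefficients 1,0,2,0,0,1 for degrees 0…5.
Finally multiplying by (1 + x³ + x⁵), the product of all factors after the first has coefficients 1,0,2,1,0,4 for degrees 0…5.
[x⁵] = 1·4 + 1·0 + 2·1 + 3·2 = 12.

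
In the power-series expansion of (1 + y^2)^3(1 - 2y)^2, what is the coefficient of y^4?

15

(1 + y^2)^3 has coefficients 1,0,3,0,3 for degrees 0…4.
(1 - 2y)^2 has coefficients 1,-4,4,0,0 for degrees 0…4.
[y^4] = 1·0 + 3·4 + 3·1 = 15.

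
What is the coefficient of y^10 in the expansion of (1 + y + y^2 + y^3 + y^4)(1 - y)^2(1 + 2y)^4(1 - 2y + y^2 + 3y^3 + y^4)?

(1 + y + y^2 + y^3 + y^4) has coefficients 1,1,1,1,1 for degrees 0…4.
(1 - y)^2 has coefficients 1,-2,1,0,0,0,0,0,0,0,0 for degrees 0…10.
Multiplying by (1 + 2y)^4 gives running coefficients 1,6,9,-8,-24,0,16,0,0,0,0 for degrees 0…10.
Finally multiplying by (1 - 2y + y^2 + 3y^3 + y^4), the product of all factors after the first has coefficients 1,4,-2,-17,20,73,-23,-112,-8,48,16 for degrees 0…10.
[y^10] = 1·16 + 1·48 + 1·(-8) + 1·(-112) + 1·(-23) = -79.

-79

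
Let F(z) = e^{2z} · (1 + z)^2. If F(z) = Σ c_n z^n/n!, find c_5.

352

The EGF product rule gives c_5 = Σ_{k_1+k_2=5} C(5; k_1,k_2) · ∏ g_i(k_i), where e^{2z} gives (2)^k; (1+z)^2 gives the falling factorial (2)_k.
g_1(k) for k = 0…5: 1, 2, 4, 8, 16, 32.
g_2(k) for k = 0…5: 1, 2, 2, 0, 0, 0.
c_5 = Σ_k C(5,k)·g_1(k)·g_2(5−k) = 10·8·2 + 5·16·2 + 1·32·1 = 160 + 160 + 32 = 352.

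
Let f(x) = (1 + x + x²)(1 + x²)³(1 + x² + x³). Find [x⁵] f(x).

(1 + x + x²) has coefficients 1,1,1 for degrees 0…2.
(1 + x²)³ has coefficients 1,0,3,0,3,0 for degrees 0…5.
Finally multiplying by (1 + x² + x³), the product of all factors after the first has coefficients 1,0,4,1,6,3 for degrees 0…5.
[x⁵] = 1·3 + 1·6 + 1·1 = 10.

10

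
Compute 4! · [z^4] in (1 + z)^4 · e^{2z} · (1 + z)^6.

13296

The EGF product rule gives c_4 = Σ_{k_1+k_2+k_3=4} C(4; k_1,k_2,k_3) · ∏ g_i(k_i), where (1+z)^4 gives the falling factorial (4)_k; e^{2z} gives (2)^k; (1+z)^6 gives the falling factorial (6)_k.
g_1(k) for k = 0…4: 1, 4, 12, 24, 24.
g_2(k) for k = 0…4: 1, 2, 4, 8, 16.
g_3(k) for k = 0…4: 1, 6, 30, 120, 360.
First combine the last two factors: h(k) = Σ_j C(k,j)·g_2(j)·g_3(k−j) for k = 0…4: 1, 8, 58, 380, 2248.
c_4 = Σ_k C(4,k)·g_1(k)·h(4−k) = 1·1·2248 + 4·4·380 + 6·12·58 + 4·24·8 + 1·24·1 = 2248 + 6080 + 4176 + 768 + 24 = 13296.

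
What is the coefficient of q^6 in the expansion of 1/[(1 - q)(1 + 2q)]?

Partial fractions give a closed form: a_n = (1/3)·1^n + (2/3)·(-2)^n.
At n = 6: a_6 = 43.

43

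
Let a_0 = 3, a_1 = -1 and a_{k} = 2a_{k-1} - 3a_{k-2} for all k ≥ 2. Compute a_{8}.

-173

The ordinary generating function has denominator 1 - 2z + 3z^2.
Iterating the recurrence: a_0,…,a_{8} = 3, -1, -11, -19, -5, 47, 109, 77, -173.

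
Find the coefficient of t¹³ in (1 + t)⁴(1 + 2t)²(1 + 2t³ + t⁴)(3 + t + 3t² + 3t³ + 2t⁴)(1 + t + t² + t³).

(1 + t)⁴ has coefficients 1,4,6,4,1 for degrees 0…4.
(1 + 2t)² has coefficients 1,4,4,0,0,0,0,0,0,0,0,0,0,0 for degrees 0…13.
Multiplying by (1 + 2t³ + t⁴) gives running coefficients 1,4,4,2,9,12,4,0,0,0,0,0,0,0 for degrees 0…13.
Multiplying by (3 + t + 3t² + 3t³ + 2t⁴) gives running coefficients 3,13,19,25,55,71,65,71,66,36,8,0,0,0 for degrees 0…13.
Finally multiplying by (1 + t + t² + t³), the product of all factors after the first has coefficients 3,16,35,60,112,170,216,262,273,238,181,110,44,8 for degrees 0…13.
[t¹³] = 1·8 + 4·44 + 6·110 + 4·181 + 1·238 = 1806.

1806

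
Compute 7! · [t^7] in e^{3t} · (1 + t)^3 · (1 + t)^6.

9011250

The EGF product rule gives c_7 = Σ_{k_1+k_2+k_3=7} C(7; k_1,k_2,k_3) · ∏ g_i(k_i), where e^{3t} gives (3)^k; (1+t)^3 gives the falling factorial (3)_k; (1+t)^6 gives the falling factorial (6)_k.
g_1(k) for k = 0…7: 1, 3, 9, 27, 81, 243, 729, 2187.
g_2(k) for k = 0…7: 1, 3, 6, 6, 0, 0, 0, 0.
g_3(k) for k = 0…7: 1, 6, 30, 120, 360, 720, 720, 0.
First combine the last two factors: h(k) = Σ_j C(k,j)·g_2(j)·g_3(k−j) for k = 0…7: 1, 9, 72, 504, 3024, 15120, 60480, 181440.
c_7 = Σ_k C(7,k)·g_1(k)·h(7−k) = 1·1·181440 + 7·3·60480 + 21·9·15120 + 35·27·3024 + 35·81·504 + 21·243·72 + 7·729·9 + 1·2187·1 = 181440 + 1270080 + 2857680 + 2857680 + 1428840 + 367416 + 45927 + 2187 = 9011250.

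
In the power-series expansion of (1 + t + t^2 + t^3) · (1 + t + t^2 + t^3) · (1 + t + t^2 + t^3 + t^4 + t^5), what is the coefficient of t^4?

13

(1 + t + t^2 + t^3) has coefficients 1,1,1,1 for degrees 0…3.
(1 + t + t^2 + t^3) has coefficients 1,1,1,1,0 for degrees 0…4.
Finally multiplying by (1 + t + t^2 + t^3 + t^4 + t^5), the product of all factors after the first has coefficients 1,2,3,4,4 for degrees 0…4.
[t^4] = 1·4 + 1·4 + 1·3 + 1·2 = 13.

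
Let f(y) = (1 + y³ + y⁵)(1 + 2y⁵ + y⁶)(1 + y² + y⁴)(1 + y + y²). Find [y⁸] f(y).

(1 + y³ + y⁵) has coefficients 1,0,0,1,0,1 for degrees 0…5.
(1 + 2y⁵ + y⁶) has coefficients 1,0,0,0,0,2,1,0,0 for degrees 0…8.
Multiplying by (1 + y² + y⁴) gives running coefficients 1,0,1,0,1,2,1,2,1 for degrees 0…8.
Finally multiplying by (1 + y + y²), the product of all factors after the first has coefficients 1,1,2,1,2,3,4,5,4 for degrees 0…8.
[y⁸] = 1·4 + 1·3 + 1·1 = 8.

8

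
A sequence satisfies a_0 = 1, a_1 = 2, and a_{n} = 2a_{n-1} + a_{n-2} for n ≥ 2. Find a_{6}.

The ordinary generating function has denominator 1 - 2z - z^2.
Iterating the recurrence: a_0,…,a_{6} = 1, 2, 5, 12, 29, 70, 169.

169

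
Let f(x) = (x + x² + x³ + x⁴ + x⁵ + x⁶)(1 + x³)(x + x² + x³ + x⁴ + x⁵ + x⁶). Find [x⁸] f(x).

(x + x² + x³ + x⁴ + x⁵ + x⁶) has coefficients 0,1,1,1,1,1,1 for degrees 0…6.
(1 + x³) has coefficients 1,0,0,1,0,0,0,0,0 for degrees 0…8.
Finally multiplying by (x + x² + x³ + x⁴ + x⁵ + x⁶), the product of all factors after the first has coefficients 0,1,1,1,2,2,2,1,1 for degrees 0…8.
[x⁸] = 1·1 + 1·2 + 1·2 + 1·2 + 1·1 + 1·1 = 9.

9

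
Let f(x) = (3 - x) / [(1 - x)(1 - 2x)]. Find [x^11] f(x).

10238

The denominator gives the recurrence a_n = 3a_(n−1) − 2a_(n−2) for n ≥ 2; the numerator fixes a_0 = 3, a_1 = 8.
Iterating: 3, 8, 18, 38, 78, 158, 318, 638, 1278, 2558, 5118, 10238, so a_11 = 10238.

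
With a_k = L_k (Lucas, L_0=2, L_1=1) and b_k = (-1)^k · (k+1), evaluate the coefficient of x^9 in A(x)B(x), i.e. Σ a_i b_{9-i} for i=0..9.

This is [x^9] in the product of the two ordinary generating functions.
Σ = 2·(-10) + 1·9 + 3·(-8) + 4·7 + 7·(-6) + 11·5 + 18·(-4) + 29·3 + 47·(-2) + 76·1 = 3.

3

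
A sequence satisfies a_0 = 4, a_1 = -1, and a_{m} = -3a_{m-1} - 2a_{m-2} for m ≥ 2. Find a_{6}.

The ordinary generating function has denominator 1 + 3t + 2t^2.
Iterating the recurrence: a_0,…,a_{6} = 4, -1, -5, 17, -41, 89, -185.

-185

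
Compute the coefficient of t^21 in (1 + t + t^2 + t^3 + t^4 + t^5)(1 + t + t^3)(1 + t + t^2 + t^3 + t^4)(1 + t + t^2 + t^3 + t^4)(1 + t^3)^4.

169

(1 + t + t^2 + t^3 + t^4 + t^5) has coefficients 1,1,1,1,1,1 for degrees 0…5.
(1 + t + t^3) has coefficients 1,1,0,1,0,0,0,0,0,0,0,0,0,0,0,0,0,0,0,0,0,0 for degrees 0…21.
Multiplying by (1 + t + t^2 + t^3 + t^4) gives running coefficients 1,2,2,3,3,2,1,1,0,0,0,0,0,0,0,0,0,0,0,0,0,0 for degrees 0…21.
Multiplying by (1 + t + t^2 + t^3 + t^4) gives running coefficients 1,3,5,8,11,12,11,10,7,4,2,1,0,0,0,0,0,0,0,0,0,0 for degrees 0…21.
Finally multiplying by (1 + t^3)^4, the product of all factors after the first has coefficients 1,3,5,12,23,32,49,72,85,100,120,121,115,115,99,76,63,46,27,18,11,4 for degrees 0…21.
[t^21] = 1·4 + 1·11 + 1·18 + 1·27 + 1·46 + 1·63 = 169.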